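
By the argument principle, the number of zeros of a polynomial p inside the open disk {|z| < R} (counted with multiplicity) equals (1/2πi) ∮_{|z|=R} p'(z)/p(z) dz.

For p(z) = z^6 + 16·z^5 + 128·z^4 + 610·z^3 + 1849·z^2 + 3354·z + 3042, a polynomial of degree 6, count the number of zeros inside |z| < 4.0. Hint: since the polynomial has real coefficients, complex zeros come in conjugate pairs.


The zeros of p are: (-2 + 3i), (-2 - 3i), (-3 + 3i), (-3 - 3i), (-3 + 2i), (-3 - 2i).
Their magnitudes are: 3.606, 3.606, 4.243, 4.243, 3.606, 3.606.
Zeros with |z| < R = 4.0: (-2 + 3i), (-2 - 3i), (-3 + 2i), (-3 - 2i).
Count = 4.
By the argument principle, (1/2πi) ∮_{|z|=R} p'(z)/p(z) dz equals exactly this count.

Number of zeros inside |z| < 4.0: 4.


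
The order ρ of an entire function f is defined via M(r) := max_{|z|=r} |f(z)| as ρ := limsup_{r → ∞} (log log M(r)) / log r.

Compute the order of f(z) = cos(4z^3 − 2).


Write cos(w) = (e^{iw} ± e^{−iw})/(2 or 2i), so |cos(w)| ≤ e^{|w|}. With w = 4z^3 − 2, |w| ≤ 4r^3 + 2 on |z|=r, giving M(r) ≤ e^{4r^3 + 2} and ρ ≤ 3. For the lower bound, choose z on |z|=r with 4z^3 purely imaginary of modulus 4r^3; then |cos(4z^3 − 2)| grows like e^{4r^3}/2, so ρ ≥ 3. Hence ρ = 3.
Therefore ρ = 3.

Order ρ = 3.


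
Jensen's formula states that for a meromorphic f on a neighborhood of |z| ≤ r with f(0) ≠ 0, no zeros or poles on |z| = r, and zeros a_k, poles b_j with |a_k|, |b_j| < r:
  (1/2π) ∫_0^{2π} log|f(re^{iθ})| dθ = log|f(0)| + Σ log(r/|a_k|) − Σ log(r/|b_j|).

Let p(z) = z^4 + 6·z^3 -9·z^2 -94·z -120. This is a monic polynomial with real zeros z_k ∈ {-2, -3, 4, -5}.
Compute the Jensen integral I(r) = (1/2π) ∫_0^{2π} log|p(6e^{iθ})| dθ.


Zeros: -5, -3, -2, 4; r = 6.
Inside |z| < r: -5, -3, -2, 4. Outside (|z| ≥ r): ∅.
p(0) = -120, so log|p(0)| = log(120) = 4.7875.
Apply Jensen: I(r) = log|p(0)| + Σ_k log(r/|z_k|), summed over zeros inside |z| < r.
  log(r/|z_k|) for z_k = -2: log(6/2) = 1.0986
  log(r/|z_k|) for z_k = -3: log(6/3) = 0.6931
  log(r/|z_k|) for z_k = 4: log(6/4) = 0.4055
  log(r/|z_k|) for z_k = -5: log(6/5) = 0.1823
Sum over inside zeros: 2.3795.
I(r) = log|p(0)| + (inside sum) = 4.7875 + 2.3795 = 7.1670.
Closed form (all zeros inside, monic): I(r) = n·log(r) = 4·log(6) = 7.1670. ✓

I(r) ≈ 7.1670.


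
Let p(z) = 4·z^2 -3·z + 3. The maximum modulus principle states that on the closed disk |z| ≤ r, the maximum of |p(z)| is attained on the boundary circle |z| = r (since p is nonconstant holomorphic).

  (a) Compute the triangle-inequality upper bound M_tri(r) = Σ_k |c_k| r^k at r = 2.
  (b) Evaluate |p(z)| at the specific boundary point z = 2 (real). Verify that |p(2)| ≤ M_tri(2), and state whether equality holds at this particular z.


Coefficients: c_0 = 3, c_1 = -3, c_2 = 4. Radius r = 2.
Part (a). Triangle bound: M_tri(r) = Σ_k |c_k| r^k
  = |3|·2^0 + |-3|·2^1 + |4|·2^2
  = 3 + 6 + 16 = 25.
This bounds M(r) := max_{|z|=r} |p(z)| from above; equality holds iff all terms c_k z^k can be made to align in phase at a single z on |z|=r.
Part (b). At z = 2 (real, on the circle |z| = r):
  p(2) = (3)·2^0 + (-3)·2^1 + (4)·2^2 = 13.
  |p(2)| = 13.
Check: |p(2)| = 13 ≤ 25 = M_tri(2). ✓ Equality does not hold at z = 2 (the coefficients have mixed signs, so the terms do not all align in phase there).

M_tri(2) = 25; |p(2)| = 13; equality at z=2: no.


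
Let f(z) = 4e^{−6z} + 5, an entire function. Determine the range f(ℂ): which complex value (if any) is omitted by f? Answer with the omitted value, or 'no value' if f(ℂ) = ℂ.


Little Picard bounds the complement of f(ℂ) to at most one point.
e^{−6z} is never zero on ℂ, so 4·e^{−6z} takes every value in ℂ ∖ {0}. Adding 5 shifts the range to ℂ ∖ {5}. Thus f omits exactly the value 5.

Omitted value: 5.


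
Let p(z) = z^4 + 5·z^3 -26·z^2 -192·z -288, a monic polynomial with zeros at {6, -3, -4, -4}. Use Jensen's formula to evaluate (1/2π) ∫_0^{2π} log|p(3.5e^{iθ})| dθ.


Zeros: -4, -4, -3, 6; r = 3.5.
Inside |z| < r: -3. Outside (|z| ≥ r): -4, -4, 6.
p(0) = -288, so log|p(0)| = log(288) = 5.6630.
Apply Jensen: I(r) = log|p(0)| + Σ_k log(r/|z_k|), summed over zeros inside |z| < r.
  log(r/|z_k|) for z_k = -3: log(3.5/3) = 0.1542
  Outside zeros (-4, -4, 6) contribute nothing to the Jensen sum.
Sum over inside zeros: 0.1542.
I(r) = log|p(0)| + (inside sum) = 5.6630 + 0.1542 = 5.8171.
Note: since some zeros are outside |z| ≤ r, the simplified n·log(r) form does NOT apply — only the inside zeros contribute.

I(r) ≈ 5.8171.


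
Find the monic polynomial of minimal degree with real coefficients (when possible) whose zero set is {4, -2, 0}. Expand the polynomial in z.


The polynomial is p(z) = ∏_{α ∈ S} (z − α), where S = {4, -2, 0}.
Expanding the product yields: p(z) = z^3 -2·z^2 -8·z.
The resulting polynomial has degree 3 and real coefficients as required.

p(z) = z^3 -2·z^2 -8·z.


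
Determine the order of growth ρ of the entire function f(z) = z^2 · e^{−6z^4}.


M(r) = max_{|z|=r} |1|·|z|^2·|e^{−6z^4}| = 1·r^2 · e^{6r^4} (the factors attain their maxima compatibly on |z|=r). Then log M(r) = log 1 + 2·log r + 6r^4, dominated by the last term, so log log M(r) ~ 4·log r. The polynomial factor 1z^2 contributes only a log r term and does not affect the order. ρ = 4.
Therefore ρ = 4.

Order ρ = 4.


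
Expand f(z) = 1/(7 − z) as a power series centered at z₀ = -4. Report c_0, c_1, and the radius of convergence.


Let w = z − z₀, so z = z₀ + w.
Then 7 − z = 7 − (z₀ + w) = (7 − z₀) − w = 11 − w.
f(z) = 1/(11 − w) = (1/(11)) · 1/(1 − w/(11)) = Σ_{n≥0} w^n / (11)^(n+1).
So c_n = 1/(11)^(n+1):
  c_0 = 1/(11)^1 = 1/11.
  c_1 = 1/(11)^2 = 1/121.
The series is valid for |w/d| < 1, i.e. |z − z₀| < |d|.
Radius of convergence: R = |7 − z₀| = |11| = 11 (distance from z₀ to the singularity z = 7).

c_0 = 1/11, c_1 = 1/121; R = 11.


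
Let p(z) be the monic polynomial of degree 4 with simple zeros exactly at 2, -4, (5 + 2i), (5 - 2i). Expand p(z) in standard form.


The polynomial is p(z) = ∏_{α ∈ S} (z − α), where S = {2, -4, (5 + 2i), (5 - 2i)}.
Expanding the product yields: p(z) = z^4 -8·z^3 + z^2 + 138·z -232.
Note conjugate pairs combine to real quadratics: (z − (5+2i))(z − (5−2i)) = z² − 10z + 29.
The resulting polynomial has degree 4 and real coefficients as required.

p(z) = z^4 -8·z^3 + z^2 + 138·z -232.


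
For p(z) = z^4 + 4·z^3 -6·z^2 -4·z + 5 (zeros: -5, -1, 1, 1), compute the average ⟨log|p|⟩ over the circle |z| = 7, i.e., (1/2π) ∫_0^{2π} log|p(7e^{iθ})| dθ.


Zeros: -5, -1, 1, 1; r = 7.
Inside |z| < r: -5, -1, 1, 1. Outside (|z| ≥ r): ∅.
p(0) = 5, so log|p(0)| = log(5) = 1.6094.
Apply Jensen: I(r) = log|p(0)| + Σ_k log(r/|z_k|), summed over zeros inside |z| < r.
  log(r/|z_k|) for z_k = -5: log(7/5) = 0.3365
  log(r/|z_k|) for z_k = -1: log(7/1) = 1.9459
  log(r/|z_k|) for z_k = 1: log(7/1) = 1.9459
  log(r/|z_k|) for z_k = 1: log(7/1) = 1.9459
Sum over inside zeros: 6.1742.
I(r) = log|p(0)| + (inside sum) = 1.6094 + 6.1742 = 7.7836.
Closed form (all zeros inside, monic): I(r) = n·log(r) = 4·log(7) = 7.7836. ✓

I(r) ≈ 7.7836.


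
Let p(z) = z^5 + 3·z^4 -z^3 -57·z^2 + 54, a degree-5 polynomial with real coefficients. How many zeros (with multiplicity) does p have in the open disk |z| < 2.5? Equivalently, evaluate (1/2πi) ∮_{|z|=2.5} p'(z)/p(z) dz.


The zeros of p are: -1, 1, (-3 + 3i), (-3 - 3i), 3.
Their magnitudes are: 1, 1, 4.243, 4.243, 3.
Zeros with |z| < R = 2.5: -1, 1.
Count = 2.
By the argument principle, (1/2πi) ∮_{|z|=R} p'(z)/p(z) dz equals exactly this count.

Number of zeros inside |z| < 2.5: 2.


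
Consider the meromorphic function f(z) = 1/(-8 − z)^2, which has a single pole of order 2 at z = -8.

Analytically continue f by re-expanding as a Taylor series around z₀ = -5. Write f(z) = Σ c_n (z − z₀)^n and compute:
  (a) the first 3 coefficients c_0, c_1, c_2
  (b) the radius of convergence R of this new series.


Let w = z − z₀, so z = z₀ + w.
Then -8 − z = -8 − (z₀ + w) = (-8 − z₀) − w = -3 − w.
f(z) = 1/(-3 − w)^2 = (1/(-3)^2) · (1 − w/(-3))^{−2}.
By the binomial series (1−u)^{−2} = Σ_{n≥0} C(n+1, 1) u^n for |u|<1, with u = w/(-3):
  c_n = C(n+1, 1) / (-3)^(n+2).
  c_0 = 1/(-3)^2 = 1/9.
  c_1 = 2/(-3)^3 = -2/27.
  c_2 = 3/(-3)^4 = 1/27.
The series is valid for |w/d| < 1, i.e. |z − z₀| < |d|.
Radius of convergence: R = |-8 − z₀| = |-3| = 3 (distance from z₀ to the singularity z = -8).

c_0 = 1/9, c_1 = -2/27, c_2 = 1/27; R = 3.


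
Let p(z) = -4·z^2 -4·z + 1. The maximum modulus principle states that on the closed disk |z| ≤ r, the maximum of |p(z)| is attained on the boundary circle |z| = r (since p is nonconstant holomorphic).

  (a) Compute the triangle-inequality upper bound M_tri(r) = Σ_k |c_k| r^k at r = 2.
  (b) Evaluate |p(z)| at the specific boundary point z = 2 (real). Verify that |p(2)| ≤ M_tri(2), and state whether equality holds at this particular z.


Coefficients: c_0 = 1, c_1 = -4, c_2 = -4. Radius r = 2.
Part (a). Triangle bound: M_tri(r) = Σ_k |c_k| r^k
  = |1|·2^0 + |-4|·2^1 + |-4|·2^2
  = 1 + 8 + 16 = 25.
This bounds M(r) := max_{|z|=r} |p(z)| from above; equality holds iff all terms c_k z^k can be made to align in phase at a single z on |z|=r.
Part (b). At z = 2 (real, on the circle |z| = r):
  p(2) = (1)·2^0 + (-4)·2^1 + (-4)·2^2 = -23.
  |p(2)| = 23.
Check: |p(2)| = 23 ≤ 25 = M_tri(2). ✓ Equality does not hold at z = 2 (the coefficients have mixed signs, so the terms do not all align in phase there).

M_tri(2) = 25; |p(2)| = 23; equality at z=2: no.


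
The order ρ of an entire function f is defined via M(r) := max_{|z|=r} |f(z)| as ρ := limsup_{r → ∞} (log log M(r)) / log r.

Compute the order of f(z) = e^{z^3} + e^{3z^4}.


Each summand is entire of order 3 and 4 respectively (as in the single-exponential case). The order of a sum is at most the max of the orders, so ρ ≤ 4. For the lower bound: on |z|=r choose arg z so that 3z^4 is real positive; then |e^{3z^4}| = e^{3r^4} while |e^{1z^3}| ≤ e^{1r^3} = o(e^{3r^4}). So |f| ≥ e^{3r^4}(1 − o(1)) and ρ ≥ 4. Hence ρ = max(3, 4) = 4.
Therefore ρ = 4.

Order ρ = 4.


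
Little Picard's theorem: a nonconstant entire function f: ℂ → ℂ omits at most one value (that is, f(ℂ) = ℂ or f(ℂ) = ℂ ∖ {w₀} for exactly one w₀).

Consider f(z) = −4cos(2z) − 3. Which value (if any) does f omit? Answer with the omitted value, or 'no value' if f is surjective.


Little Picard bounds the complement of f(ℂ) to at most one point.
cos is entire and surjective onto ℂ: for every w ∈ ℂ, cos(ζ) = w has a solution ζ ∈ ℂ (e.g., via the complex inverse arccos). With ζ = 2z this gives z = ζ/(2). Then -4·cos(2z) takes every value in -4·ℂ = ℂ, and adding -3 is a bijection of ℂ. So f is surjective and omits no value. (Note: only on the real line is cos bounded by [−1, 1].)

Omitted value: no value.


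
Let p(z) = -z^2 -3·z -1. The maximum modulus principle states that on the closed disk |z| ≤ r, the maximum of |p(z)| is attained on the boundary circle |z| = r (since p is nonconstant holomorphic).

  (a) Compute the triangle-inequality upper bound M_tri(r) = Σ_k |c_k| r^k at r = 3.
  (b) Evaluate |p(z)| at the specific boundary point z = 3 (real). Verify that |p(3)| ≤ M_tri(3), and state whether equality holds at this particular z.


Coefficients: c_0 = -1, c_1 = -3, c_2 = -1. Radius r = 3.
Part (a). Triangle bound: M_tri(r) = Σ_k |c_k| r^k
  = |-1|·3^0 + |-3|·3^1 + |-1|·3^2
  = 1 + 9 + 9 = 19.
This bounds M(r) := max_{|z|=r} |p(z)| from above; equality holds iff all terms c_k z^k can be made to align in phase at a single z on |z|=r.
Part (b). At z = 3 (real, on the circle |z| = r):
  p(3) = (-1)·3^0 + (-3)·3^1 + (-1)·3^2 = -19.
  |p(3)| = 19.
Since all nonzero coefficients share the same sign, |p(3)| = 19 = M_tri(3); the triangle bound is attained at z = 3, so in fact M(r) = 19.

M_tri(3) = 19; |p(3)| = 19; equality at z=3: yes.


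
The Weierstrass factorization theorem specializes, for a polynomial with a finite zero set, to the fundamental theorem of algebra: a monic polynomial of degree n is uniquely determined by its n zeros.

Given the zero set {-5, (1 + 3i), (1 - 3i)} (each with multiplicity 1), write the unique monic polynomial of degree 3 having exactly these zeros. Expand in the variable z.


The polynomial is p(z) = ∏_{α ∈ S} (z − α), where S = {-5, (1 + 3i), (1 - 3i)}.
Expanding the product yields: p(z) = z^3 + 3·z^2 + 50.
Note conjugate pairs combine to real quadratics: (z − (1+3i))(z − (1−3i)) = z² − 2z + 10.
The resulting polynomial has degree 3 and real coefficients as required.

p(z) = z^3 + 3·z^2 + 50.


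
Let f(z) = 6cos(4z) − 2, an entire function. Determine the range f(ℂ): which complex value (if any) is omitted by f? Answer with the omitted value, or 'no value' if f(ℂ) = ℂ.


Little Picard bounds the complement of f(ℂ) to at most one point.
cos is entire and surjective onto ℂ: for every w ∈ ℂ, cos(ζ) = w has a solution ζ ∈ ℂ (e.g., via the complex inverse arccos). With ζ = 4z this gives z = ζ/(4). Then 6·cos(4z) takes every value in 6·ℂ = ℂ, and adding -2 is a bijection of ℂ. So f is surjective and omits no value. (Note: only on the real line is cos bounded by [−1, 1].)

Omitted value: no value.


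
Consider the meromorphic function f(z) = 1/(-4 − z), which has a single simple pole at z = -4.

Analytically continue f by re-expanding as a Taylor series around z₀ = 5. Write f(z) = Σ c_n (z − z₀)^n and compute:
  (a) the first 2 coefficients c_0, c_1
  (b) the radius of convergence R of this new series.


Let w = z − z₀, so z = z₀ + w.
Then -4 − z = -4 − (z₀ + w) = (-4 − z₀) − w = -9 − w.
f(z) = 1/(-9 − w) = (1/(-9)) · 1/(1 − w/(-9)) = Σ_{n≥0} w^n / (-9)^(n+1).
So c_n = 1/(-9)^(n+1):
  c_0 = 1/(-9)^1 = -1/9.
  c_1 = 1/(-9)^2 = 1/81.
The series is valid for |w/d| < 1, i.e. |z − z₀| < |d|.
Radius of convergence: R = |-4 − z₀| = |-9| = 9 (distance from z₀ to the singularity z = -4).

c_0 = -1/9, c_1 = 1/81; R = 9.


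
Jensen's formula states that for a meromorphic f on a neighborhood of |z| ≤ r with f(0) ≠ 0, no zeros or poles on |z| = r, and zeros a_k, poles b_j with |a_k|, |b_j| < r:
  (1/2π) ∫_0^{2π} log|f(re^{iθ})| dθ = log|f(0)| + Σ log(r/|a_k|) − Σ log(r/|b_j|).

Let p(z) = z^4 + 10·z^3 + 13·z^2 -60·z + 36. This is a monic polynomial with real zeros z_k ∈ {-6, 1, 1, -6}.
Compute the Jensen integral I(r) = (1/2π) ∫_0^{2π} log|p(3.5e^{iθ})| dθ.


Zeros: -6, -6, 1, 1; r = 3.5.
Inside |z| < r: 1, 1. Outside (|z| ≥ r): -6, -6.
p(0) = 36, so log|p(0)| = log(36) = 3.5835.
Apply Jensen: I(r) = log|p(0)| + Σ_k log(r/|z_k|), summed over zeros inside |z| < r.
  log(r/|z_k|) for z_k = 1: log(3.5/1) = 1.2528
  log(r/|z_k|) for z_k = 1: log(3.5/1) = 1.2528
  Outside zeros (-6, -6) contribute nothing to the Jensen sum.
Sum over inside zeros: 2.5055.
I(r) = log|p(0)| + (inside sum) = 3.5835 + 2.5055 = 6.0890.
Note: since some zeros are outside |z| ≤ r, the simplified n·log(r) form does NOT apply — only the inside zeros contribute.

I(r) ≈ 6.0890.


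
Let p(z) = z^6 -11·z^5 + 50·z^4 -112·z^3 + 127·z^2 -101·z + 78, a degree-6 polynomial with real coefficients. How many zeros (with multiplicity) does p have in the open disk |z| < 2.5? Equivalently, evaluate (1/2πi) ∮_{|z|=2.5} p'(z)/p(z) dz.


The zeros of p are: 2, (3 + 2i), (3 - 2i), (0 + 1i), (0 - 1i), 3.
Their magnitudes are: 2, 3.606, 3.606, 1, 1, 3.
Zeros with |z| < R = 2.5: 2, (0 + 1i), (0 - 1i).
Count = 3.
By the argument principle, (1/2πi) ∮_{|z|=R} p'(z)/p(z) dz equals exactly this count.

Number of zeros inside |z| < 2.5: 3.


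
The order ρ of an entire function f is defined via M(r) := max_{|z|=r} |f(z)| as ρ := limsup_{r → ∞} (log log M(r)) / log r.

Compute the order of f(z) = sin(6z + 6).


sin(w) is a linear combination of e^{iw} and e^{−iw} (or e^w, e^{−w} in the hyperbolic case), so |sin(w)| ≤ e^{|w|}. With w = 6z + 6, |w| ≤ 6|z| + 6 = 6r + 6 on |z| = r, giving M(r) ≤ e^{6r + 6}, so ρ ≤ 1. On a suitable ray (z = it for sin/cos; z = t for sinh/cosh, t real → ∞), |sin(6z + 6)| grows like e^{6|t|}/2, so ρ ≥ 1. Hence ρ = 1.
Therefore ρ = 1.

Order ρ = 1.


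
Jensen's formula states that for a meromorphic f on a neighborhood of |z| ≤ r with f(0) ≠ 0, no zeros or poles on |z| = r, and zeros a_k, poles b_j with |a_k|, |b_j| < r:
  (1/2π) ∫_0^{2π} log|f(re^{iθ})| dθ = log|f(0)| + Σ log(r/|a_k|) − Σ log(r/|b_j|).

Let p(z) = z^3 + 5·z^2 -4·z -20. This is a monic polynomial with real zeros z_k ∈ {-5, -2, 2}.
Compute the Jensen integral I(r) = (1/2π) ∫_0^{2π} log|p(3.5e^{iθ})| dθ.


Zeros: -5, -2, 2; r = 3.5.
Inside |z| < r: -2, 2. Outside (|z| ≥ r): -5.
p(0) = -20, so log|p(0)| = log(20) = 2.9957.
Apply Jensen: I(r) = log|p(0)| + Σ_k log(r/|z_k|), summed over zeros inside |z| < r.
  log(r/|z_k|) for z_k = -2: log(3.5/2) = 0.5596
  log(r/|z_k|) for z_k = 2: log(3.5/2) = 0.5596
  Outside zeros (-5) contribute nothing to the Jensen sum.
Sum over inside zeros: 1.1192.
I(r) = log|p(0)| + (inside sum) = 2.9957 + 1.1192 = 4.1150.
Note: since some zeros are outside |z| ≤ r, the simplified n·log(r) form does NOT apply — only the inside zeros contribute.

I(r) ≈ 4.1150.


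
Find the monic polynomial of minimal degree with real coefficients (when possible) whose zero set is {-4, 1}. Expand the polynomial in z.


The polynomial is p(z) = ∏_{α ∈ S} (z − α), where S = {-4, 1}.
Expanding the product yields: p(z) = z^2 + 3·z -4.
The resulting polynomial has degree 2 and real coefficients as required.

p(z) = z^2 + 3·z -4.


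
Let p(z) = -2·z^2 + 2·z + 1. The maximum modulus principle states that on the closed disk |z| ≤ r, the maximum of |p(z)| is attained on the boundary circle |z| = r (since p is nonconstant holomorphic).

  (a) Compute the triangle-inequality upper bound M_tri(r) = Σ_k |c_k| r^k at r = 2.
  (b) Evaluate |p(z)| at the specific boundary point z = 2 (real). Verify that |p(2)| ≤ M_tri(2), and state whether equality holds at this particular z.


Coefficients: c_0 = 1, c_1 = 2, c_2 = -2. Radius r = 2.
Part (a). Triangle bound: M_tri(r) = Σ_k |c_k| r^k
  = |1|·2^0 + |2|·2^1 + |-2|·2^2
  = 1 + 4 + 8 = 13.
This bounds M(r) := max_{|z|=r} |p(z)| from above; equality holds iff all terms c_k z^k can be made to align in phase at a single z on |z|=r.
Part (b). At z = 2 (real, on the circle |z| = r):
  p(2) = (1)·2^0 + (2)·2^1 + (-2)·2^2 = -3.
  |p(2)| = 3.
Check: |p(2)| = 3 ≤ 13 = M_tri(2). ✓ Equality does not hold at z = 2 (the coefficients have mixed signs, so the terms do not all align in phase there).

M_tri(2) = 13; |p(2)| = 3; equality at z=2: no.


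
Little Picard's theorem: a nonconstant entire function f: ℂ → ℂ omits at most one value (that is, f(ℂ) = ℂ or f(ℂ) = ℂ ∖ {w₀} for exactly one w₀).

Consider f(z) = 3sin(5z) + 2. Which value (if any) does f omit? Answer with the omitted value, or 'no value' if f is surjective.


Little Picard bounds the complement of f(ℂ) to at most one point.
sin is entire and surjective onto ℂ: for every w ∈ ℂ, sin(ζ) = w has a solution ζ ∈ ℂ (e.g., via the complex inverse arcsin). With ζ = 5z this gives z = ζ/(5). Then 3·sin(5z) takes every value in 3·ℂ = ℂ, and adding 2 is a bijection of ℂ. So f is surjective and omits no value. (Note: only on the real line is sin bounded by [−1, 1].)

Omitted value: no value.


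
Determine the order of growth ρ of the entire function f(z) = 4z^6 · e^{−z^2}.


M(r) = max_{|z|=r} |4|·|z|^6·|e^{−z^2}| = 4·r^6 · e^{1r^2} (the factors attain their maxima compatibly on |z|=r). Then log M(r) = log 4 + 6·log r + 1r^2, dominated by the last term, so log log M(r) ~ 2·log r. The polynomial factor 4z^6 contributes only a log r term and does not affect the order. ρ = 2.
Therefore ρ = 2.

Order ρ = 2.


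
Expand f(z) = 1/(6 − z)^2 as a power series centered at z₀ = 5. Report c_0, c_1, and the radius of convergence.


Let w = z − z₀, so z = z₀ + w.
Then 6 − z = 6 − (z₀ + w) = (6 − z₀) − w = 1 − w.
f(z) = 1/(1 − w)^2 = (1/(1)^2) · (1 − w/(1))^{−2}.
By the binomial series (1−u)^{−2} = Σ_{n≥0} C(n+1, 1) u^n for |u|<1, with u = w/(1):
  c_n = C(n+1, 1) / (1)^(n+2).
  c_0 = 1/(1)^2 = 1.
  c_1 = 2/(1)^3 = 2.
The series is valid for |w/d| < 1, i.e. |z − z₀| < |d|.
Radius of convergence: R = |6 − z₀| = |1| = 1 (distance from z₀ to the singularity z = 6).

c_0 = 1, c_1 = 2; R = 1.


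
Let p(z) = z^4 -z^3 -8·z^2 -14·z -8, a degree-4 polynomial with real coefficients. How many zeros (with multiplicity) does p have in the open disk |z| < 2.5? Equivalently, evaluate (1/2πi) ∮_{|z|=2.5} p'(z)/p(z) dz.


The zeros of p are: (-1 + 1i), (-1 - 1i), 4, -1.
Their magnitudes are: 1.414, 1.414, 4, 1.
Zeros with |z| < R = 2.5: (-1 + 1i), (-1 - 1i), -1.
Count = 3.
By the argument principle, (1/2πi) ∮_{|z|=R} p'(z)/p(z) dz equals exactly this count.

Number of zeros inside |z| < 2.5: 3.


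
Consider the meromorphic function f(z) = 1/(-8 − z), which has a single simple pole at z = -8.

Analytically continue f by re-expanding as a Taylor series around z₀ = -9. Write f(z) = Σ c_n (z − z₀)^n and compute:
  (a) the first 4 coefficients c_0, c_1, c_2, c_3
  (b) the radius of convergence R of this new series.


Let w = z − z₀, so z = z₀ + w.
Then -8 − z = -8 − (z₀ + w) = (-8 − z₀) − w = 1 − w.
f(z) = 1/(1 − w) = (1/(1)) · 1/(1 − w/(1)) = Σ_{n≥0} w^n / (1)^(n+1).
So c_n = 1/(1)^(n+1):
  c_0 = 1/(1)^1 = 1.
  c_1 = 1/(1)^2 = 1.
  c_2 = 1/(1)^3 = 1.
  c_3 = 1/(1)^4 = 1.
The series is valid for |w/d| < 1, i.e. |z − z₀| < |d|.
Radius of convergence: R = |-8 − z₀| = |1| = 1 (distance from z₀ to the singularity z = -8).

c_0 = 1, c_1 = 1, c_2 = 1, c_3 = 1; R = 1.


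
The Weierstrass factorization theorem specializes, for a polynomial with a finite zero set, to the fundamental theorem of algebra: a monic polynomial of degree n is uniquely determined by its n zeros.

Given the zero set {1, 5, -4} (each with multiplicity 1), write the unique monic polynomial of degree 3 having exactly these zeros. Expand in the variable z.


The polynomial is p(z) = ∏_{α ∈ S} (z − α), where S = {1, 5, -4}.
Expanding the product yields: p(z) = z^3 -2·z^2 -19·z + 20.
The resulting polynomial has degree 3 and real coefficients as required.

p(z) = z^3 -2·z^2 -19·z + 20.


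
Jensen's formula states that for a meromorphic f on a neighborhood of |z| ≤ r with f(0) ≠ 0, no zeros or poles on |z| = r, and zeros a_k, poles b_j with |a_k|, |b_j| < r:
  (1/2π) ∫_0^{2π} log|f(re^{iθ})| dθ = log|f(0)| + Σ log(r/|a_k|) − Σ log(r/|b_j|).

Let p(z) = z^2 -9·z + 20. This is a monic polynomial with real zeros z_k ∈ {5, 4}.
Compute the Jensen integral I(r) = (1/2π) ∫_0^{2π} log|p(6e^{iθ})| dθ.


Zeros: 4, 5; r = 6.
Inside |z| < r: 4, 5. Outside (|z| ≥ r): ∅.
p(0) = 20, so log|p(0)| = log(20) = 2.9957.
Apply Jensen: I(r) = log|p(0)| + Σ_k log(r/|z_k|), summed over zeros inside |z| < r.
  log(r/|z_k|) for z_k = 5: log(6/5) = 0.1823
  log(r/|z_k|) for z_k = 4: log(6/4) = 0.4055
Sum over inside zeros: 0.5878.
I(r) = log|p(0)| + (inside sum) = 2.9957 + 0.5878 = 3.5835.
Closed form (all zeros inside, monic): I(r) = n·log(r) = 2·log(6) = 3.5835. ✓

I(r) ≈ 3.5835.


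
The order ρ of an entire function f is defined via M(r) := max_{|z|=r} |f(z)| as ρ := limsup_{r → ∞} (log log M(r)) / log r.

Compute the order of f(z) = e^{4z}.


|e^{4z}| = e^{Re(4·z) + 0} ≤ e^{4|z|^1 + 0} = e^{4r^1 + 0} on |z| = r, so ρ ≤ 1. Choosing z on |z|=r so that 4·z is real positive (always possible by picking arg z appropriately) gives |f(z)| = e^{4r^1 + 0}, matching the bound. The additive constant 0 does not affect log log M(r) ~ 1·log r. Hence ρ = 1.
Therefore ρ = 1.

Order ρ = 1.


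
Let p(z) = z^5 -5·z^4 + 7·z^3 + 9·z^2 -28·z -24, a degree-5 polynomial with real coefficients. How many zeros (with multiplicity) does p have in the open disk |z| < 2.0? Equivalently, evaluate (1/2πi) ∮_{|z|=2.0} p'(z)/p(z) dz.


The zeros of p are: -1, 3, -1, (2 + 2i), (2 - 2i).
Their magnitudes are: 1, 3, 1, 2.828, 2.828.
Zeros with |z| < R = 2.0: -1, -1.
Count = 2.
By the argument principle, (1/2πi) ∮_{|z|=R} p'(z)/p(z) dz equals exactly this count.

Number of zeros inside |z| < 2.0: 2.


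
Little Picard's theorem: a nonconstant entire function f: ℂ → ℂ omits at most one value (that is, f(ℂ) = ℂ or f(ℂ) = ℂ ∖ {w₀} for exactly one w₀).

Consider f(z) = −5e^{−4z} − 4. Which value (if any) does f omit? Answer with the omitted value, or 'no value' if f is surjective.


Little Picard bounds the complement of f(ℂ) to at most one point.
e^{−4z} is never zero on ℂ, so -5·e^{−4z} takes every value in ℂ ∖ {0}. Adding -4 shifts the range to ℂ ∖ {-4}. Thus f omits exactly the value -4.

Omitted value: -4.


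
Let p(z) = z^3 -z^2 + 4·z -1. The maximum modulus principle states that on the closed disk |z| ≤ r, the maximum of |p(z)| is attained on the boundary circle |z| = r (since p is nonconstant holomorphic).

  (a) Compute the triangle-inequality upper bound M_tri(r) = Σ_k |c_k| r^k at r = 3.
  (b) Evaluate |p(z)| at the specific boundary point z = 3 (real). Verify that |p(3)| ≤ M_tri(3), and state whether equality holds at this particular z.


Coefficients: c_0 = -1, c_1 = 4, c_2 = -1, c_3 = 1. Radius r = 3.
Part (a). Triangle bound: M_tri(r) = Σ_k |c_k| r^k
  = |-1|·3^0 + |4|·3^1 + |-1|·3^2 + |1|·3^3
  = 1 + 12 + 9 + 27 = 49.
This bounds M(r) := max_{|z|=r} |p(z)| from above; equality holds iff all terms c_k z^k can be made to align in phase at a single z on |z|=r.
Part (b). At z = 3 (real, on the circle |z| = r):
  p(3) = (-1)·3^0 + (4)·3^1 + (-1)·3^2 + (1)·3^3 = 29.
  |p(3)| = 29.
Check: |p(3)| = 29 ≤ 49 = M_tri(3). ✓ Equality does not hold at z = 3 (the coefficients have mixed signs, so the terms do not all align in phase there).

M_tri(3) = 49; |p(3)| = 29; equality at z=3: no.


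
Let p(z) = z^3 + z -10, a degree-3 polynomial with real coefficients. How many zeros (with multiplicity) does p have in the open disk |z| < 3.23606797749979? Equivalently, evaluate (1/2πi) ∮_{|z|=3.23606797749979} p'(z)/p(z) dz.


The zeros of p are: (-1 + 2i), (-1 - 2i), 2.
Their magnitudes are: 2.236, 2.236, 2.
Zeros with |z| < R = 3.23606797749979: (-1 + 2i), (-1 - 2i), 2.
Count = 3.
By the argument principle, (1/2πi) ∮_{|z|=R} p'(z)/p(z) dz equals exactly this count.

Number of zeros inside |z| < 3.23606797749979: 3.


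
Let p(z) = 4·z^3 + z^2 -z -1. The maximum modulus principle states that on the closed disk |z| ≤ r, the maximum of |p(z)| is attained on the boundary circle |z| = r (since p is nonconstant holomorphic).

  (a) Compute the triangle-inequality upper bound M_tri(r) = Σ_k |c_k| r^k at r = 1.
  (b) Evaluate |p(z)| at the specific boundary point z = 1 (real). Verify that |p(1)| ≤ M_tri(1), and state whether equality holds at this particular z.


Coefficients: c_0 = -1, c_1 = -1, c_2 = 1, c_3 = 4. Radius r = 1.
Part (a). Triangle bound: M_tri(r) = Σ_k |c_k| r^k
  = |-1|·1^0 + |-1|·1^1 + |1|·1^2 + |4|·1^3
  = 1 + 1 + 1 + 4 = 7.
This bounds M(r) := max_{|z|=r} |p(z)| from above; equality holds iff all terms c_k z^k can be made to align in phase at a single z on |z|=r.
Part (b). At z = 1 (real, on the circle |z| = r):
  p(1) = (-1)·1^0 + (-1)·1^1 + (1)·1^2 + (4)·1^3 = 3.
  |p(1)| = 3.
Check: |p(1)| = 3 ≤ 7 = M_tri(1). ✓ Equality does not hold at z = 1 (the coefficients have mixed signs, so the terms do not all align in phase there).

M_tri(1) = 7; |p(1)| = 3; equality at z=1: no.


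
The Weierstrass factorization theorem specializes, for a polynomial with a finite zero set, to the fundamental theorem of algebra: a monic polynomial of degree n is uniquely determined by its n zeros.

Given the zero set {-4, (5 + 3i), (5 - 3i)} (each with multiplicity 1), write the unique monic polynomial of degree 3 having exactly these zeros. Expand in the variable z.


The polynomial is p(z) = ∏_{α ∈ S} (z − α), where S = {-4, (5 + 3i), (5 - 3i)}.
Expanding the product yields: p(z) = z^3 -6·z^2 -6·z + 136.
Note conjugate pairs combine to real quadratics: (z − (5+3i))(z − (5−3i)) = z² − 10z + 34.
The resulting polynomial has degree 3 and real coefficients as required.

p(z) = z^3 -6·z^2 -6·z + 136.


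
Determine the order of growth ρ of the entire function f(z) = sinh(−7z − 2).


sinh(w) is a linear combination of e^{iw} and e^{−iw} (or e^w, e^{−w} in the hyperbolic case), so |sinh(w)| ≤ e^{|w|}. With w = −7z − 2, |w| ≤ 7|z| + 2 = 7r + 2 on |z| = r, giving M(r) ≤ e^{7r + 2}, so ρ ≤ 1. On a suitable ray (z = it for sin/cos; z = t for sinh/cosh, t real → ∞), |sinh(−7z − 2)| grows like e^{7|t|}/2, so ρ ≥ 1. Hence ρ = 1.
Therefore ρ = 1.

Order ρ = 1.


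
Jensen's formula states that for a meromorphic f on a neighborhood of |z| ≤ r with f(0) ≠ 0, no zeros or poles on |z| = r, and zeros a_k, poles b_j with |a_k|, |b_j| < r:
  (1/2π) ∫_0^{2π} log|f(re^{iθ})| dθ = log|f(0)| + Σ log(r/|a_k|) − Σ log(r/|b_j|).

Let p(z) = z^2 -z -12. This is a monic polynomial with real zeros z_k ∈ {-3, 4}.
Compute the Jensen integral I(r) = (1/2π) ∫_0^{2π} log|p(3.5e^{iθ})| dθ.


Zeros: -3, 4; r = 3.5.
Inside |z| < r: -3. Outside (|z| ≥ r): 4.
p(0) = -12, so log|p(0)| = log(12) = 2.4849.
Apply Jensen: I(r) = log|p(0)| + Σ_k log(r/|z_k|), summed over zeros inside |z| < r.
  log(r/|z_k|) for z_k = -3: log(3.5/3) = 0.1542
  Outside zeros (4) contribute nothing to the Jensen sum.
Sum over inside zeros: 0.1542.
I(r) = log|p(0)| + (inside sum) = 2.4849 + 0.1542 = 2.6391.
Note: since some zeros are outside |z| ≤ r, the simplified n·log(r) form does NOT apply — only the inside zeros contribute.

I(r) ≈ 2.6391.


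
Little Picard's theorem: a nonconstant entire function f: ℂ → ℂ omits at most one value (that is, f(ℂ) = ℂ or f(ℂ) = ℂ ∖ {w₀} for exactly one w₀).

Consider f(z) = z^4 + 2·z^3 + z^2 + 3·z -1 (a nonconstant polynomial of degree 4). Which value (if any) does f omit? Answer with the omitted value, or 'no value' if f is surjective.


Little Picard bounds the complement of f(ℂ) to at most one point.
For every w ∈ ℂ, the equation p(z) − w = 0 is a nonconstant polynomial in z and hence has at least one root by the fundamental theorem of algebra. So p is surjective onto ℂ, omitting no value.

Omitted value: no value.


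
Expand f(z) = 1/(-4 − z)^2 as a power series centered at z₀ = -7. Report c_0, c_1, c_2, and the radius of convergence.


Let w = z − z₀, so z = z₀ + w.
Then -4 − z = -4 − (z₀ + w) = (-4 − z₀) − w = 3 − w.
f(z) = 1/(3 − w)^2 = (1/(3)^2) · (1 − w/(3))^{−2}.
By the binomial series (1−u)^{−2} = Σ_{n≥0} C(n+1, 1) u^n for |u|<1, with u = w/(3):
  c_n = C(n+1, 1) / (3)^(n+2).
  c_0 = 1/(3)^2 = 1/9.
  c_1 = 2/(3)^3 = 2/27.
  c_2 = 3/(3)^4 = 1/27.
The series is valid for |w/d| < 1, i.e. |z − z₀| < |d|.
Radius of convergence: R = |-4 − z₀| = |3| = 3 (distance from z₀ to the singularity z = -4).

c_0 = 1/9, c_1 = 2/27, c_2 = 1/27; R = 3.


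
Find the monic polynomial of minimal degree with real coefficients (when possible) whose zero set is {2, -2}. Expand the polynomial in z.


The polynomial is p(z) = ∏_{α ∈ S} (z − α), where S = {2, -2}.
Expanding the product yields: p(z) = z^2 -4.
The resulting polynomial has degree 2 and real coefficients as required.

p(z) = z^2 -4.


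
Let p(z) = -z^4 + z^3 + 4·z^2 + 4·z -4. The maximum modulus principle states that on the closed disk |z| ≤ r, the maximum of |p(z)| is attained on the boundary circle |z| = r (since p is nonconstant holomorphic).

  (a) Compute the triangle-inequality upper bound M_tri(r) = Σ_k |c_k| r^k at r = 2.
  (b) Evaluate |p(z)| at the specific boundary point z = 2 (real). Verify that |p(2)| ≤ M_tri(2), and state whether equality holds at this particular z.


Coefficients: c_0 = -4, c_1 = 4, c_2 = 4, c_3 = 1, c_4 = -1. Radius r = 2.
Part (a). Triangle bound: M_tri(r) = Σ_k |c_k| r^k
  = |-4|·2^0 + |4|·2^1 + |4|·2^2 + |1|·2^3 + |-1|·2^4
  = 4 + 8 + 16 + 8 + 16 = 52.
This bounds M(r) := max_{|z|=r} |p(z)| from above; equality holds iff all terms c_k z^k can be made to align in phase at a single z on |z|=r.
Part (b). At z = 2 (real, on the circle |z| = r):
  p(2) = (-4)·2^0 + (4)·2^1 + (4)·2^2 + (1)·2^3 + (-1)·2^4 = 12.
  |p(2)| = 12.
Check: |p(2)| = 12 ≤ 52 = M_tri(2). ✓ Equality does not hold at z = 2 (the coefficients have mixed signs, so the terms do not all align in phase there).

M_tri(2) = 52; |p(2)| = 12; equality at z=2: no.


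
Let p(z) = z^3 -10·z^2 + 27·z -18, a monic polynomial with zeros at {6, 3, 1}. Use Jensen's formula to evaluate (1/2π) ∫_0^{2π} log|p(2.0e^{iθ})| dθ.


Zeros: 1, 3, 6; r = 2.0.
Inside |z| < r: 1. Outside (|z| ≥ r): 3, 6.
p(0) = -18, so log|p(0)| = log(18) = 2.8904.
Apply Jensen: I(r) = log|p(0)| + Σ_k log(r/|z_k|), summed over zeros inside |z| < r.
  log(r/|z_k|) for z_k = 1: log(2.0/1) = 0.6931
  Outside zeros (3, 6) contribute nothing to the Jensen sum.
Sum over inside zeros: 0.6931.
I(r) = log|p(0)| + (inside sum) = 2.8904 + 0.6931 = 3.5835.
Note: since some zeros are outside |z| ≤ r, the simplified n·log(r) form does NOT apply — only the inside zeros contribute.

I(r) ≈ 3.5835.


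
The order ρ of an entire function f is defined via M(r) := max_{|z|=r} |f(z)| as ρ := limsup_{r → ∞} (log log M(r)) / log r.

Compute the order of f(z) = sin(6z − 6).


sin(w) is a linear combination of e^{iw} and e^{−iw} (or e^w, e^{−w} in the hyperbolic case), so |sin(w)| ≤ e^{|w|}. With w = 6z − 6, |w| ≤ 6|z| + 6 = 6r + 6 on |z| = r, giving M(r) ≤ e^{6r + 6}, so ρ ≤ 1. On a suitable ray (z = it for sin/cos; z = t for sinh/cosh, t real → ∞), |sin(6z − 6)| grows like e^{6|t|}/2, so ρ ≥ 1. Hence ρ = 1.
Therefore ρ = 1.

Order ρ = 1.


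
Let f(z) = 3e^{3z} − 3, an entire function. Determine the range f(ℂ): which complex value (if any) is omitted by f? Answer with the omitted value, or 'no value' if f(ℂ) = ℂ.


Little Picard bounds the complement of f(ℂ) to at most one point.
e^{3z} is never zero on ℂ, so 3·e^{3z} takes every value in ℂ ∖ {0}. Adding -3 shifts the range to ℂ ∖ {-3}. Thus f omits exactly the value -3.

Omitted value: -3.


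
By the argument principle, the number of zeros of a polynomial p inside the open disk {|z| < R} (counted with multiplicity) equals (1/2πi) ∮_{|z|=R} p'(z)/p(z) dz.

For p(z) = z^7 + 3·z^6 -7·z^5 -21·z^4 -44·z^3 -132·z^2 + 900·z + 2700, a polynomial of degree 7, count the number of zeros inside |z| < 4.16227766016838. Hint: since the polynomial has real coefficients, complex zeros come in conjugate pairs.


The zeros of p are: (0 + 3i), (0 - 3i), -3, (3 + 1i), (3 - 1i), (-3 + 1i), (-3 - 1i).
Their magnitudes are: 3, 3, 3, 3.162, 3.162, 3.162, 3.162.
Zeros with |z| < R = 4.16227766016838: (0 + 3i), (0 - 3i), -3, (3 + 1i), (3 - 1i), (-3 + 1i), (-3 - 1i).
Count = 7.
By the argument principle, (1/2πi) ∮_{|z|=R} p'(z)/p(z) dz equals exactly this count.

Number of zeros inside |z| < 4.16227766016838: 7.


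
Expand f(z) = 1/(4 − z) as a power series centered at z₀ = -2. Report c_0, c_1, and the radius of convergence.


Let w = z − z₀, so z = z₀ + w.
Then 4 − z = 4 − (z₀ + w) = (4 − z₀) − w = 6 − w.
f(z) = 1/(6 − w) = (1/(6)) · 1/(1 − w/(6)) = Σ_{n≥0} w^n / (6)^(n+1).
So c_n = 1/(6)^(n+1):
  c_0 = 1/(6)^1 = 1/6.
  c_1 = 1/(6)^2 = 1/36.
The series is valid for |w/d| < 1, i.e. |z − z₀| < |d|.
Radius of convergence: R = |4 − z₀| = |6| = 6 (distance from z₀ to the singularity z = 4).

c_0 = 1/6, c_1 = 1/36; R = 6.


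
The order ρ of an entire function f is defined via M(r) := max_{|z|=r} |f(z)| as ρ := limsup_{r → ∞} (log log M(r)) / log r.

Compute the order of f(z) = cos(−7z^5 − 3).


Write cos(w) = (e^{iw} ± e^{−iw})/(2 or 2i), so |cos(w)| ≤ e^{|w|}. With w = −7z^5 − 3, |w| ≤ 7r^5 + 3 on |z|=r, giving M(r) ≤ e^{7r^5 + 3} and ρ ≤ 5. For the lower bound, choose z on |z|=r with -7z^5 purely imaginary of modulus 7r^5; then |cos(−7z^5 − 3)| grows like e^{7r^5}/2, so ρ ≥ 5. Hence ρ = 5.
Therefore ρ = 5.

Order ρ = 5.


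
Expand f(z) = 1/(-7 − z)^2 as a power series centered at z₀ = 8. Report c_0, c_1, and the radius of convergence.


Let w = z − z₀, so z = z₀ + w.
Then -7 − z = -7 − (z₀ + w) = (-7 − z₀) − w = -15 − w.
f(z) = 1/(-15 − w)^2 = (1/(-15)^2) · (1 − w/(-15))^{−2}.
By the binomial series (1−u)^{−2} = Σ_{n≥0} C(n+1, 1) u^n for |u|<1, with u = w/(-15):
  c_n = C(n+1, 1) / (-15)^(n+2).
  c_0 = 1/(-15)^2 = 1/225.
  c_1 = 2/(-15)^3 = -2/3375.
The series is valid for |w/d| < 1, i.e. |z − z₀| < |d|.
Radius of convergence: R = |-7 − z₀| = |-15| = 15 (distance from z₀ to the singularity z = -7).

c_0 = 1/225, c_1 = -2/3375; R = 15.


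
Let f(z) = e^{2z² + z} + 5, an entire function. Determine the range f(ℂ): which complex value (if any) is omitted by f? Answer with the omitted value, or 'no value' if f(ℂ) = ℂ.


Little Picard bounds the complement of f(ℂ) to at most one point.
The exponent g(z) = 2z² + z is a nonconstant polynomial, hence surjective onto ℂ. So e^{g(z)} takes every value in {e^w : w ∈ ℂ} = ℂ ∖ {0}. Adding 5 shifts the range to ℂ ∖ {5}. f omits exactly 5.

Omitted value: 5.


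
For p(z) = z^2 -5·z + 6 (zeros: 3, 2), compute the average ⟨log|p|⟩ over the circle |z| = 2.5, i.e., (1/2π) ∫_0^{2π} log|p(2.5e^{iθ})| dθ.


Zeros: 2, 3; r = 2.5.
Inside |z| < r: 2. Outside (|z| ≥ r): 3.
p(0) = 6, so log|p(0)| = log(6) = 1.7918.
Apply Jensen: I(r) = log|p(0)| + Σ_k log(r/|z_k|), summed over zeros inside |z| < r.
  log(r/|z_k|) for z_k = 2: log(2.5/2) = 0.2231
  Outside zeros (3) contribute nothing to the Jensen sum.
Sum over inside zeros: 0.2231.
I(r) = log|p(0)| + (inside sum) = 1.7918 + 0.2231 = 2.0149.
Note: since some zeros are outside |z| ≤ r, the simplified n·log(r) form does NOT apply — only the inside zeros contribute.

I(r) ≈ 2.0149.


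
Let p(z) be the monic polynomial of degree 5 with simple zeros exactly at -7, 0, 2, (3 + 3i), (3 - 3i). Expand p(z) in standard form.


The polynomial is p(z) = ∏_{α ∈ S} (z − α), where S = {-7, 0, 2, (3 + 3i), (3 - 3i)}.
Expanding the product yields: p(z) = z^5 -z^4 -26·z^3 + 174·z^2 -252·z.
Note conjugate pairs combine to real quadratics: (z − (3+3i))(z − (3−3i)) = z² − 6z + 18.
The resulting polynomial has degree 5 and real coefficients as required.

p(z) = z^5 -z^4 -26·z^3 + 174·z^2 -252·z.


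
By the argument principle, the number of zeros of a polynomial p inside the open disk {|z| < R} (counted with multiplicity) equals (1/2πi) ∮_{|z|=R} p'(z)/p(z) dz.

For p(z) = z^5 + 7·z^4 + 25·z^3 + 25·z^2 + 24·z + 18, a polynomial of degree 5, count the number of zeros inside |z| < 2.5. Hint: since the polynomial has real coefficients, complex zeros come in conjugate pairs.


The zeros of p are: (0 + 1i), (0 - 1i), (-3 + 3i), (-3 - 3i), -1.
Their magnitudes are: 1, 1, 4.243, 4.243, 1.
Zeros with |z| < R = 2.5: (0 + 1i), (0 - 1i), -1.
Count = 3.
By the argument principle, (1/2πi) ∮_{|z|=R} p'(z)/p(z) dz equals exactly this count.

Number of zeros inside |z| < 2.5: 3.


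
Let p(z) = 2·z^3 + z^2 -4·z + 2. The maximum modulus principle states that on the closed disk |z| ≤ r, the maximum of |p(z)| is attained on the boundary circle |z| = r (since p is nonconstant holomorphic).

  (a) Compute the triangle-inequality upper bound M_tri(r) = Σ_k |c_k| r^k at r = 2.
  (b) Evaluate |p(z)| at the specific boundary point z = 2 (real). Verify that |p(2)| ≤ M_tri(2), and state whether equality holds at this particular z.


Coefficients: c_0 = 2, c_1 = -4, c_2 = 1, c_3 = 2. Radius r = 2.
Part (a). Triangle bound: M_tri(r) = Σ_k |c_k| r^k
  = |2|·2^0 + |-4|·2^1 + |1|·2^2 + |2|·2^3
  = 2 + 8 + 4 + 16 = 30.
This bounds M(r) := max_{|z|=r} |p(z)| from above; equality holds iff all terms c_k z^k can be made to align in phase at a single z on |z|=r.
Part (b). At z = 2 (real, on the circle |z| = r):
  p(2) = (2)·2^0 + (-4)·2^1 + (1)·2^2 + (2)·2^3 = 14.
  |p(2)| = 14.
Check: |p(2)| = 14 ≤ 30 = M_tri(2). ✓ Equality does not hold at z = 2 (the coefficients have mixed signs, so the terms do not all align in phase there).

M_tri(2) = 30; |p(2)| = 14; equality at z=2: no.
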